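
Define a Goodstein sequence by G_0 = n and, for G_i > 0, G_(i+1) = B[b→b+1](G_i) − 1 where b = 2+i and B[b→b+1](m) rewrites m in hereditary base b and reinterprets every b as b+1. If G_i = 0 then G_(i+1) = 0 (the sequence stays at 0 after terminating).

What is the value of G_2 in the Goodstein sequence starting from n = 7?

259

7 —HB2→ 2^2 + 2 + 1 —bump→ 3^3 + 3 + 1 = 31 —(−1)→ 30
30 —HB3→ 3^3 + 3 —bump→ 4^4 + 4 = 260 —(−1)→ 259
259 —HB4→ 4^4 + 3 —bump→ 5^5 + 3 = 3128 —(−1)→ 3127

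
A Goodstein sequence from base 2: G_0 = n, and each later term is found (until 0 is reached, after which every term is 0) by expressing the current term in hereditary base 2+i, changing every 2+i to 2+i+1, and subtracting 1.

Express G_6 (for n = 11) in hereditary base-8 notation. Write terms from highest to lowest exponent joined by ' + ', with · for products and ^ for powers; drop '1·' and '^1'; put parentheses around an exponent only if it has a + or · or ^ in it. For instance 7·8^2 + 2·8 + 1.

[0] 11 ≡ 2^(2 + 1) + 2 + 1 (base 2). Lift 3: 85. −1: 84.
[1] 84 ≡ 3^(3 + 1) + 3 (base 3). Lift 4: 1028. −1: 1027.
[2] 1027 ≡ 4^(4 + 1) + 3 (base 4). Lift 5: 15628. −1: 15627.
[3] 15627 ≡ 5^(5 + 1) + 2 (base 5). Lift 6: 279938. −1: 279937.
[4] 279937 ≡ 6^(6 + 1) + 1 (base 6). Lift 7: 5764802. −1: 5764801.
[5] 5764801 ≡ 7^(7 + 1) (base 7). Lift 8: 134217728. −1: 134217727.
[6] 134217727 ≡ 7·8^8 + 7·8^7 + 7·8^6 + 7·8^5 + 7·8^4 + 7·8^3 + 7·8^2 + 7·8 + 7 (base 8). Lift 9: 2749609303. −1: 2749609302.

7·8^8 + 7·8^7 + 7·8^6 + 7·8^5 + 7·8^4 + 7·8^3 + 7·8^2 + 7·8 + 7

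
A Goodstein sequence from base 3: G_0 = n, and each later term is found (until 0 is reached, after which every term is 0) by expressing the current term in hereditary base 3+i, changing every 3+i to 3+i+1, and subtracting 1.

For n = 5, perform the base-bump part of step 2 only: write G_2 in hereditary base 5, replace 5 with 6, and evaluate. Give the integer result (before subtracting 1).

6

G_0 = 5. HB_3(5) = 3 + 2. Bump = 6. G_1 = 5.
G_1 = 5. HB_4(5) = 4 + 1. Bump = 6. G_2 = 5.
G_2 = 5. HB_5(5) = 5. Bump = 6. G_3 = 5.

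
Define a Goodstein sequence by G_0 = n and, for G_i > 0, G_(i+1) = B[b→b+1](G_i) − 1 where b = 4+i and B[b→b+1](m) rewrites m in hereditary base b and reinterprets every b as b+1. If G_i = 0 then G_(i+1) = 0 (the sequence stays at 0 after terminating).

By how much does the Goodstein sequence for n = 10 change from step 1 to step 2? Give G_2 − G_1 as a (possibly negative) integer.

1

step 0: 10 = 2·4 + 2; sub 5 for 4: 2·5 + 2; = 12; G_1 = 12−1 = 11
step 1: 11 = 2·5 + 1; sub 6 for 5: 2·6 + 1; = 13; G_2 = 13−1 = 12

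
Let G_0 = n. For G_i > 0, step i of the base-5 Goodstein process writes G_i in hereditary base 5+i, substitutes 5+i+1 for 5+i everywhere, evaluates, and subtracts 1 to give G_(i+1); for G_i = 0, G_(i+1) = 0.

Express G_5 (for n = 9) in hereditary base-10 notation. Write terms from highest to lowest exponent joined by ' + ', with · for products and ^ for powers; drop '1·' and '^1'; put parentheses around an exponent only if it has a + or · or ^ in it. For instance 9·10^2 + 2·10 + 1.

9

[0] 9 ≡ 5 + 4 (base 5). Lift 6: 10. −1: 9.
[1] 9 ≡ 6 + 3 (base 6). Lift 7: 10. −1: 9.
[2] 9 ≡ 7 + 2 (base 7). Lift 8: 10. −1: 9.
[3] 9 ≡ 8 + 1 (base 8). Lift 9: 10. −1: 9.
[4] 9 ≡ 9 (base 9). Lift 10: 10. −1: 9.
[5] 9 ≡ 9 (base 10). Lift 11: 9. −1: 8.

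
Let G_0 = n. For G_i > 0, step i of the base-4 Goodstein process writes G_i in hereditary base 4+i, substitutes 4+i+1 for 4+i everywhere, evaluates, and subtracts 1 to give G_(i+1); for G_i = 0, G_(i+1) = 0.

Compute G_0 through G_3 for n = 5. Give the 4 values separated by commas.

5, 5, 5, 4

i=0: 5 = 4 + 1 (b=4); 4→5: 5 + 1 = 6; 6−1 = 5
i=1: 5 = 5 (b=5); 5→6: 6 = 6; 6−1 = 5
i=2: 5 = 5 (b=6); 6→7: 5 = 5; 5−1 = 4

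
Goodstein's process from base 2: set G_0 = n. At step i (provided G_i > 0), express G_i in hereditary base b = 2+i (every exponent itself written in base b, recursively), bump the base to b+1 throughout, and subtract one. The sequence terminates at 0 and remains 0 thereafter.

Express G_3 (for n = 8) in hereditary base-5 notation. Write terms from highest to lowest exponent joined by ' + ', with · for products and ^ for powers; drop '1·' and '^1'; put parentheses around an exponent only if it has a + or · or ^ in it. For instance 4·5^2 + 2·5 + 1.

2·5^5 + 2·5^2 + 2·5

base 2: 8 = 2^(2 + 1); at 3: 3^(3 + 1) = 81; next = 80
base 3: 80 = 2·3^3 + 2·3^2 + 2·3 + 2; at 4: 2·4^4 + 2·4^2 + 2·4 + 2 = 554; next = 553
base 4: 553 = 2·4^4 + 2·4^2 + 2·4 + 1; at 5: 2·5^5 + 2·5^2 + 2·5 + 1 = 6311; next = 6310
base 5: 6310 = 2·5^5 + 2·5^2 + 2·5; at 6: 2·6^6 + 2·6^2 + 2·6 = 93396; next = 93395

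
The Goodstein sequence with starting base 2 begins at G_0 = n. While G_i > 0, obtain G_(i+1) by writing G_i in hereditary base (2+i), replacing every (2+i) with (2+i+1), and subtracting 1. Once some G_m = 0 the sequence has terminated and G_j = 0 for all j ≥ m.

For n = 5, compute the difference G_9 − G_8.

(0) 5|_2 = 2^2 + 1 ↦ 3^3 + 1|_3 = 28 ⇒ 27
(1) 27|_3 = 3^3 ↦ 4^4|_4 = 256 ⇒ 255
(2) 255|_4 = 3·4^3 + 3·4^2 + 3·4 + 3 ↦ 3·5^3 + 3·5^2 + 3·5 + 3|_5 = 468 ⇒ 467
(3) 467|_5 = 3·5^3 + 3·5^2 + 3·5 + 2 ↦ 3·6^3 + 3·6^2 + 3·6 + 2|_6 = 776 ⇒ 775
(4) 775|_6 = 3·6^3 + 3·6^2 + 3·6 + 1 ↦ 3·7^3 + 3·7^2 + 3·7 + 1|_7 = 1198 ⇒ 1197
(5) 1197|_7 = 3·7^3 + 3·7^2 + 3·7 ↦ 3·8^3 + 3·8^2 + 3·8|_8 = 1752 ⇒ 1751
(6) 1751|_8 = 3·8^3 + 3·8^2 + 2·8 + 7 ↦ 3·9^3 + 3·9^2 + 2·9 + 7|_9 = 2455 ⇒ 2454
(7) 2454|_9 = 3·9^3 + 3·9^2 + 2·9 + 6 ↦ 3·10^3 + 3·10^2 + 2·10 + 6|_10 = 3326 ⇒ 3325
(8) 3325|_10 = 3·10^3 + 3·10^2 + 2·10 + 5 ↦ 3·11^3 + 3·11^2 + 2·11 + 5|_11 = 4383 ⇒ 4382

1057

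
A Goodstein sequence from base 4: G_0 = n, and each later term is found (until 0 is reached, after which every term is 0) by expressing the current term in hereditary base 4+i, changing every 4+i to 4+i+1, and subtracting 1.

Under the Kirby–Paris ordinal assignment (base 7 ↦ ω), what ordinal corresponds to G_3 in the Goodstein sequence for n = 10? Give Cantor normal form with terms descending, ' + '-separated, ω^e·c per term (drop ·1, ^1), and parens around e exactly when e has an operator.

ω + 6

10 —HB4→ 2·4 + 2 —bump→ 2·5 + 2 = 12 —(−1)→ 11
11 —HB5→ 2·5 + 1 —bump→ 2·6 + 1 = 13 —(−1)→ 12
12 —HB6→ 2·6 —bump→ 2·7 = 14 —(−1)→ 13
13 —HB7→ 7 + 6 —bump→ 8 + 6 = 14 —(−1)→ 13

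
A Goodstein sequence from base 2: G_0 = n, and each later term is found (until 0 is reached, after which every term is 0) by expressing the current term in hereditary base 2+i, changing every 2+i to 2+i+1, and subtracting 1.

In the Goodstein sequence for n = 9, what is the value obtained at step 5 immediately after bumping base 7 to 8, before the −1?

50333400

step 0: 9 = 2^(2 + 1) + 1; sub 3 for 2: 3^(3 + 1) + 1; = 82; G_1 = 82−1 = 81
step 1: 81 = 3^(3 + 1); sub 4 for 3: 4^(4 + 1); = 1024; G_2 = 1024−1 = 1023
step 2: 1023 = 3·4^4 + 3·4^3 + 3·4^2 + 3·4 + 3; sub 5 for 4: 3·5^5 + 3·5^3 + 3·5^2 + 3·5 + 3; = 9843; G_3 = 9843−1 = 9842
step 3: 9842 = 3·5^5 + 3·5^3 + 3·5^2 + 3·5 + 2; sub 6 for 5: 3·6^6 + 3·6^3 + 3·6^2 + 3·6 + 2; = 140744; G_4 = 140744−1 = 140743
step 4: 140743 = 3·6^6 + 3·6^3 + 3·6^2 + 3·6 + 1; sub 7 for 6: 3·7^7 + 3·7^3 + 3·7^2 + 3·7 + 1; = 2471827; G_5 = 2471827−1 = 2471826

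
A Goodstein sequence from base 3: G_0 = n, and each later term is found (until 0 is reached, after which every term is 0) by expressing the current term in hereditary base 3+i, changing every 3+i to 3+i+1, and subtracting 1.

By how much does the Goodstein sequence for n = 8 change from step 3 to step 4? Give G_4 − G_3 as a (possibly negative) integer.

i=0: 8 = 2·3 + 2 (b=3); 3→4: 2·4 + 2 = 10; 10−1 = 9
i=1: 9 = 2·4 + 1 (b=4); 4→5: 2·5 + 1 = 11; 11−1 = 10
i=2: 10 = 2·5 (b=5); 5→6: 2·6 = 12; 12−1 = 11
i=3: 11 = 6 + 5 (b=6); 6→7: 7 + 5 = 12; 12−1 = 11

0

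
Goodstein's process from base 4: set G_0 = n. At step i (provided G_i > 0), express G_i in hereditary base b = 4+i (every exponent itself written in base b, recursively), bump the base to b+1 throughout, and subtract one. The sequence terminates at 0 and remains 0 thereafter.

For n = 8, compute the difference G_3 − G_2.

0

step 0: 8 = 2·4; sub 5 for 4: 2·5; = 10; G_1 = 10−1 = 9
step 1: 9 = 5 + 4; sub 6 for 5: 6 + 4; = 10; G_2 = 10−1 = 9
step 2: 9 = 6 + 3; sub 7 for 6: 7 + 3; = 10; G_3 = 10−1 = 9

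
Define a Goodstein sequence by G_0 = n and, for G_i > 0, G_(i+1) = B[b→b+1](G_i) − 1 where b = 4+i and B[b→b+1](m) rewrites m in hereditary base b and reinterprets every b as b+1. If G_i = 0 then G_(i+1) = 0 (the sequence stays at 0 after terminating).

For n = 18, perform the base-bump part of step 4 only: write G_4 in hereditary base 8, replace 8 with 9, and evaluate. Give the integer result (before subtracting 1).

(0) 18|_4 = 4^2 + 2 ↦ 5^2 + 2|_5 = 27 ⇒ 26
(1) 26|_5 = 5^2 + 1 ↦ 6^2 + 1|_6 = 37 ⇒ 36
(2) 36|_6 = 6^2 ↦ 7^2|_7 = 49 ⇒ 48
(3) 48|_7 = 6·7 + 6 ↦ 6·8 + 6|_8 = 54 ⇒ 53
(4) 53|_8 = 6·8 + 5 ↦ 6·9 + 5|_9 = 59 ⇒ 58

59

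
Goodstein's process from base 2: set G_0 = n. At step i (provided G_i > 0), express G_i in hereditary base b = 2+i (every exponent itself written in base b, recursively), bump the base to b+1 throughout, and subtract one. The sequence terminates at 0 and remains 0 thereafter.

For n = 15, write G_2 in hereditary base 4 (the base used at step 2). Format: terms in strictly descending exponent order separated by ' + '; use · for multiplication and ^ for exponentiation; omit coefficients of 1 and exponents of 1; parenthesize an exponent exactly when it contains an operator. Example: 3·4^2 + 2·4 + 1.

i=0: 15 = 2^(2 + 1) + 2^2 + 2 + 1 (b=2); 2→3: 3^(3 + 1) + 3^3 + 3 + 1 = 112; 112−1 = 111
i=1: 111 = 3^(3 + 1) + 3^3 + 3 (b=3); 3→4: 4^(4 + 1) + 4^4 + 4 = 1284; 1284−1 = 1283
i=2: 1283 = 4^(4 + 1) + 4^4 + 3 (b=4); 4→5: 5^(5 + 1) + 5^5 + 3 = 18753; 18753−1 = 18752

4^(4 + 1) + 4^4 + 3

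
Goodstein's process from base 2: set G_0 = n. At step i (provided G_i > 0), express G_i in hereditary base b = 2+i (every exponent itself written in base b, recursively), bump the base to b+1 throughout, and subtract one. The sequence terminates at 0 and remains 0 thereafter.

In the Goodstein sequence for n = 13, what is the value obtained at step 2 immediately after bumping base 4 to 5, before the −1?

step 0: 13 = 2^(2 + 1) + 2^2 + 1; sub 3 for 2: 3^(3 + 1) + 3^3 + 1; = 109; G_1 = 109−1 = 108
step 1: 108 = 3^(3 + 1) + 3^3; sub 4 for 3: 4^(4 + 1) + 4^4; = 1280; G_2 = 1280−1 = 1279
step 2: 1279 = 4^(4 + 1) + 3·4^3 + 3·4^2 + 3·4 + 3; sub 5 for 4: 5^(5 + 1) + 3·5^3 + 3·5^2 + 3·5 + 3; = 16093; G_3 = 16093−1 = 16092

16093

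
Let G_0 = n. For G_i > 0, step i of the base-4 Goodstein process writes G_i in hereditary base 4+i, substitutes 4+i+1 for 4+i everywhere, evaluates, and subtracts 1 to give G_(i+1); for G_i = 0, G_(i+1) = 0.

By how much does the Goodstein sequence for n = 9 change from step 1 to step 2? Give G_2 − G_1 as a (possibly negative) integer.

i=0: 9 = 2·4 + 1 (b=4); 4→5: 2·5 + 1 = 11; 11−1 = 10
i=1: 10 = 2·5 (b=5); 5→6: 2·6 = 12; 12−1 = 11

1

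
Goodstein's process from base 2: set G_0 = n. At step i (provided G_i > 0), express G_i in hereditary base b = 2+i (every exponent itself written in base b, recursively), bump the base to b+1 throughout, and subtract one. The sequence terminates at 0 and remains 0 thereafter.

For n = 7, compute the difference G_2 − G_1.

229

i=0: 7 = 2^2 + 2 + 1 (b=2); 2→3: 3^3 + 3 + 1 = 31; 31−1 = 30
i=1: 30 = 3^3 + 3 (b=3); 3→4: 4^4 + 4 = 260; 260−1 = 259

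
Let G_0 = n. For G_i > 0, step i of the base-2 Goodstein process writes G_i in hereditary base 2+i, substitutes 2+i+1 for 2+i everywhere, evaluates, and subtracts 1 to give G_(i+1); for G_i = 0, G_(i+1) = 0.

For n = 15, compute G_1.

(0) 15|_2 = 2^(2 + 1) + 2^2 + 2 + 1 ↦ 3^(3 + 1) + 3^3 + 3 + 1|_3 = 112 ⇒ 111
(1) 111|_3 = 3^(3 + 1) + 3^3 + 3 ↦ 4^(4 + 1) + 4^4 + 4|_4 = 1284 ⇒ 1283

111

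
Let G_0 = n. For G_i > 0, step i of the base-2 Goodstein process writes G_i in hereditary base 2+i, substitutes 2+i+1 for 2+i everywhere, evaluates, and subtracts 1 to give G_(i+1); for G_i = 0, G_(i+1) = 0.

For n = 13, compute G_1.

base 2: 13 = 2^(2 + 1) + 2^2 + 1; at 3: 3^(3 + 1) + 3^3 + 1 = 109; next = 108
base 3: 108 = 3^(3 + 1) + 3^3; at 4: 4^(4 + 1) + 4^4 = 1280; next = 1279

108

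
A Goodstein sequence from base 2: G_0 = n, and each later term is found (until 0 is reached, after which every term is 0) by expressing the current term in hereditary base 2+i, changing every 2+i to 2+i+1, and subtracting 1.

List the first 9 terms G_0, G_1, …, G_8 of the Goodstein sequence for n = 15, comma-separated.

i=0: 15 = 2^(2 + 1) + 2^2 + 2 + 1 (b=2); 2→3: 3^(3 + 1) + 3^3 + 3 + 1 = 112; 112−1 = 111
i=1: 111 = 3^(3 + 1) + 3^3 + 3 (b=3); 3→4: 4^(4 + 1) + 4^4 + 4 = 1284; 1284−1 = 1283
i=2: 1283 = 4^(4 + 1) + 4^4 + 3 (b=4); 4→5: 5^(5 + 1) + 5^5 + 3 = 18753; 18753−1 = 18752
i=3: 18752 = 5^(5 + 1) + 5^5 + 2 (b=5); 5→6: 6^(6 + 1) + 6^6 + 2 = 326594; 326594−1 = 326593
i=4: 326593 = 6^(6 + 1) + 6^6 + 1 (b=6); 6→7: 7^(7 + 1) + 7^7 + 1 = 6588345; 6588345−1 = 6588344
i=5: 6588344 = 7^(7 + 1) + 7^7 (b=7); 7→8: 8^(8 + 1) + 8^8 = 150994944; 150994944−1 = 150994943
i=6: 150994943 = 8^(8 + 1) + 7·8^7 + 7·8^6 + 7·8^5 + 7·8^4 + 7·8^3 + 7·8^2 + 7·8 + 7 (b=8); 8→9: 9^(9 + 1) + 7·9^7 + 7·9^6 + 7·9^5 + 7·9^4 + 7·9^3 + 7·9^2 + 7·9 + 7 = 3524450281; 3524450281−1 = 3524450280
i=7: 3524450280 = 9^(9 + 1) + 7·9^7 + 7·9^6 + 7·9^5 + 7·9^4 + 7·9^3 + 7·9^2 + 7·9 + 6 (b=9); 9→10: 10^(10 + 1) + 7·10^7 + 7·10^6 + 7·10^5 + 7·10^4 + 7·10^3 + 7·10^2 + 7·10 + 6 = 100077777776; 100077777776−1 = 100077777775

15, 111, 1283, 18752, 326593, 6588344, 150994943, 3524450280, 100077777775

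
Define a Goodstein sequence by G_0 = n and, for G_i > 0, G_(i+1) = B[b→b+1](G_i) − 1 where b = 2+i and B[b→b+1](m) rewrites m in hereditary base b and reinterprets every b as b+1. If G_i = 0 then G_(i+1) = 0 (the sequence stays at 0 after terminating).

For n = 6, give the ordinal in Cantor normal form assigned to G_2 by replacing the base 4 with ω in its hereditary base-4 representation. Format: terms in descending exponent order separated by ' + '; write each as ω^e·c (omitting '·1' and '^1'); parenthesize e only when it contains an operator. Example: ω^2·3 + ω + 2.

G_0=6  [base 2] 2^2 + 2  →[2↦3]→  3^3 + 3 = 30  −1 ⇒ G_1=29
G_1=29  [base 3] 3^3 + 2  →[3↦4]→  4^4 + 2 = 258  −1 ⇒ G_2=257

ω^ω + 1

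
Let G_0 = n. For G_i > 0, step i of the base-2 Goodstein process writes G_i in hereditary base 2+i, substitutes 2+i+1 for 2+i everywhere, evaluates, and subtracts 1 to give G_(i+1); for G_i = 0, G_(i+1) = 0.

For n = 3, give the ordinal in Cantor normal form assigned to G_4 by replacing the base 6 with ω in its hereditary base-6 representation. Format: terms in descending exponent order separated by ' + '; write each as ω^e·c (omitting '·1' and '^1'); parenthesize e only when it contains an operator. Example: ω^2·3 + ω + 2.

step 0: 3 = 2 + 1; sub 3 for 2: 3 + 1; = 4; G_1 = 4−1 = 3
step 1: 3 = 3; sub 4 for 3: 4; = 4; G_2 = 4−1 = 3
step 2: 3 = 3; sub 5 for 4: 3; = 3; G_3 = 3−1 = 2
step 3: 2 = 2; sub 6 for 5: 2; = 2; G_4 = 2−1 = 1
step 4: 1 = 1; sub 7 for 6: 1; = 1; G_5 = 1−1 = 0

1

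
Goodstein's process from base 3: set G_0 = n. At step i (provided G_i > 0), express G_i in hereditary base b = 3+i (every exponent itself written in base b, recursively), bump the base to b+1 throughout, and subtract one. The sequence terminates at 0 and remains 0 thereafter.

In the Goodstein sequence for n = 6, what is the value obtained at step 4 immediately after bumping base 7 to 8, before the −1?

6 —HB3→ 2·3 —bump→ 2·4 = 8 —(−1)→ 7
7 —HB4→ 4 + 3 —bump→ 5 + 3 = 8 —(−1)→ 7
7 —HB5→ 5 + 2 —bump→ 6 + 2 = 8 —(−1)→ 7
7 —HB6→ 6 + 1 —bump→ 7 + 1 = 8 —(−1)→ 7
7 —HB7→ 7 —bump→ 8 = 8 —(−1)→ 7

8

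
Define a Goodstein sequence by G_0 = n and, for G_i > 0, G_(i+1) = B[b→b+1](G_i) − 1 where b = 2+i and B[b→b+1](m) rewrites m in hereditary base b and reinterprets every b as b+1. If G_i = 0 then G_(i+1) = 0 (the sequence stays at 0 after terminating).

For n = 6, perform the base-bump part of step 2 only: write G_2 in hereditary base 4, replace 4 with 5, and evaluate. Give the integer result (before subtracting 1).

[0] 6 ≡ 2^2 + 2 (base 2). Lift 3: 30. −1: 29.
[1] 29 ≡ 3^3 + 2 (base 3). Lift 4: 258. −1: 257.
[2] 257 ≡ 4^4 + 1 (base 4). Lift 5: 3126. −1: 3125.

3126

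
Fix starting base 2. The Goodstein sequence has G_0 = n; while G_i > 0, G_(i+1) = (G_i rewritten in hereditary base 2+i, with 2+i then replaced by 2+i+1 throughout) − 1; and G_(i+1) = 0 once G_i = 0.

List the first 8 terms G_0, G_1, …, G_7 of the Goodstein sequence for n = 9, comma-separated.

9, 81, 1023, 9842, 140743, 2471826, 50333399, 1162263921

i=0: 9 = 2^(2 + 1) + 1 (b=2); 2→3: 3^(3 + 1) + 1 = 82; 82−1 = 81
i=1: 81 = 3^(3 + 1) (b=3); 3→4: 4^(4 + 1) = 1024; 1024−1 = 1023
i=2: 1023 = 3·4^4 + 3·4^3 + 3·4^2 + 3·4 + 3 (b=4); 4→5: 3·5^5 + 3·5^3 + 3·5^2 + 3·5 + 3 = 9843; 9843−1 = 9842
i=3: 9842 = 3·5^5 + 3·5^3 + 3·5^2 + 3·5 + 2 (b=5); 5→6: 3·6^6 + 3·6^3 + 3·6^2 + 3·6 + 2 = 140744; 140744−1 = 140743
i=4: 140743 = 3·6^6 + 3·6^3 + 3·6^2 + 3·6 + 1 (b=6); 6→7: 3·7^7 + 3·7^3 + 3·7^2 + 3·7 + 1 = 2471827; 2471827−1 = 2471826
i=5: 2471826 = 3·7^7 + 3·7^3 + 3·7^2 + 3·7 (b=7); 7→8: 3·8^8 + 3·8^3 + 3·8^2 + 3·8 = 50333400; 50333400−1 = 50333399
i=6: 50333399 = 3·8^8 + 3·8^3 + 3·8^2 + 2·8 + 7 (b=8); 8→9: 3·9^9 + 3·9^3 + 3·9^2 + 2·9 + 7 = 1162263922; 1162263922−1 = 1162263921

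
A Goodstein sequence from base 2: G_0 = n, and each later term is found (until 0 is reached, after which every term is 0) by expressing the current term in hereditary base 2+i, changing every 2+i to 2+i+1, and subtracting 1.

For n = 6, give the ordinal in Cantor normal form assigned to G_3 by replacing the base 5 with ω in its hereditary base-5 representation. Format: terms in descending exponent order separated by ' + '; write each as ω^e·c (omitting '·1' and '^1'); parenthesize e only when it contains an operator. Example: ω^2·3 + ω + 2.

ω^ω

step 0: 6 = 2^2 + 2; sub 3 for 2: 3^3 + 3; = 30; G_1 = 30−1 = 29
step 1: 29 = 3^3 + 2; sub 4 for 3: 4^4 + 2; = 258; G_2 = 258−1 = 257
step 2: 257 = 4^4 + 1; sub 5 for 4: 5^5 + 1; = 3126; G_3 = 3126−1 = 3125
step 3: 3125 = 5^5; sub 6 for 5: 6^6; = 46656; G_4 = 46656−1 = 46655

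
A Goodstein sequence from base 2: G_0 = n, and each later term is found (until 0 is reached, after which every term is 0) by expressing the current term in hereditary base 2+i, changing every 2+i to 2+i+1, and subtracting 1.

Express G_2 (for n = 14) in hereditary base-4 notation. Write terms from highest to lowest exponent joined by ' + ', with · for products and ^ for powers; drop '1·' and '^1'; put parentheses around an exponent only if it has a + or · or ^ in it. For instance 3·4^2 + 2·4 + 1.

step 0: 14 = 2^(2 + 1) + 2^2 + 2; sub 3 for 2: 3^(3 + 1) + 3^3 + 3; = 111; G_1 = 111−1 = 110
step 1: 110 = 3^(3 + 1) + 3^3 + 2; sub 4 for 3: 4^(4 + 1) + 4^4 + 2; = 1282; G_2 = 1282−1 = 1281
step 2: 1281 = 4^(4 + 1) + 4^4 + 1; sub 5 for 4: 5^(5 + 1) + 5^5 + 1; = 18751; G_3 = 18751−1 = 18750

4^(4 + 1) + 4^4 + 1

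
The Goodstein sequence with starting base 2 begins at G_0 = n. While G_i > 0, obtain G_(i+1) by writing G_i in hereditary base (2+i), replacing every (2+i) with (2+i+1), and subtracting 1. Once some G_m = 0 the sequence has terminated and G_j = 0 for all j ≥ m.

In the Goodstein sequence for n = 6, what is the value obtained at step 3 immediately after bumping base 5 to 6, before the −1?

46656

i=0: 6 = 2^2 + 2 (b=2); 2→3: 3^3 + 3 = 30; 30−1 = 29
i=1: 29 = 3^3 + 2 (b=3); 3→4: 4^4 + 2 = 258; 258−1 = 257
i=2: 257 = 4^4 + 1 (b=4); 4→5: 5^5 + 1 = 3126; 3126−1 = 3125
i=3: 3125 = 5^5 (b=5); 5→6: 6^6 = 46656; 46656−1 = 46655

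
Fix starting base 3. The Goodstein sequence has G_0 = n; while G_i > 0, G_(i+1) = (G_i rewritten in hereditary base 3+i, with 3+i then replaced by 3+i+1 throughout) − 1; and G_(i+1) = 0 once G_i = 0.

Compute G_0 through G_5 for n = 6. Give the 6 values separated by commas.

6, 7, 7, 7, 7, 7

(0) 6|_3 = 2·3 ↦ 2·4|_4 = 8 ⇒ 7
(1) 7|_4 = 4 + 3 ↦ 5 + 3|_5 = 8 ⇒ 7
(2) 7|_5 = 5 + 2 ↦ 6 + 2|_6 = 8 ⇒ 7
(3) 7|_6 = 6 + 1 ↦ 7 + 1|_7 = 8 ⇒ 7
(4) 7|_7 = 7 ↦ 8|_8 = 8 ⇒ 7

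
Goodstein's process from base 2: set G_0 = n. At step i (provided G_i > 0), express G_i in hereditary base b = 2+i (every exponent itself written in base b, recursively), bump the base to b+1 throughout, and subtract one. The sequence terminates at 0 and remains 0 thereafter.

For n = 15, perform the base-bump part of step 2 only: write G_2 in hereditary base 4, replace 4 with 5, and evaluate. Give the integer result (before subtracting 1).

18753

G_0 = 15. HB_2(15) = 2^(2 + 1) + 2^2 + 2 + 1. Bump = 112. G_1 = 111.
G_1 = 111. HB_3(111) = 3^(3 + 1) + 3^3 + 3. Bump = 1284. G_2 = 1283.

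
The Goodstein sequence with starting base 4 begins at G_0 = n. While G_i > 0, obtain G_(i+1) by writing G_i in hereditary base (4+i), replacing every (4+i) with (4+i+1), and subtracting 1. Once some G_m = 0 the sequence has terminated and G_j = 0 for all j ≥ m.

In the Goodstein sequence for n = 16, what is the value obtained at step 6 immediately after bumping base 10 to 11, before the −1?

42

[0] 16 ≡ 4^2 (base 4). Lift 5: 25. −1: 24.
[1] 24 ≡ 4·5 + 4 (base 5). Lift 6: 28. −1: 27.
[2] 27 ≡ 4·6 + 3 (base 6). Lift 7: 31. −1: 30.
[3] 30 ≡ 4·7 + 2 (base 7). Lift 8: 34. −1: 33.
[4] 33 ≡ 4·8 + 1 (base 8). Lift 9: 37. −1: 36.
[5] 36 ≡ 4·9 (base 9). Lift 10: 40. −1: 39.
[6] 39 ≡ 3·10 + 9 (base 10). Lift 11: 42. −1: 41.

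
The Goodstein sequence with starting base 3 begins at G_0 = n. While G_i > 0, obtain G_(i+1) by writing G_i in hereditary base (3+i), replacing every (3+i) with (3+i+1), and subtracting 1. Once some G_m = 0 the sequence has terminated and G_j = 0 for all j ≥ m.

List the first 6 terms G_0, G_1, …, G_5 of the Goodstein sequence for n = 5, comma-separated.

5 —HB3→ 3 + 2 —bump→ 4 + 2 = 6 —(−1)→ 5
5 —HB4→ 4 + 1 —bump→ 5 + 1 = 6 —(−1)→ 5
5 —HB5→ 5 —bump→ 6 = 6 —(−1)→ 5
5 —HB6→ 5 —bump→ 5 = 5 —(−1)→ 4
4 —HB7→ 4 —bump→ 4 = 4 —(−1)→ 3

5, 5, 5, 5, 4, 3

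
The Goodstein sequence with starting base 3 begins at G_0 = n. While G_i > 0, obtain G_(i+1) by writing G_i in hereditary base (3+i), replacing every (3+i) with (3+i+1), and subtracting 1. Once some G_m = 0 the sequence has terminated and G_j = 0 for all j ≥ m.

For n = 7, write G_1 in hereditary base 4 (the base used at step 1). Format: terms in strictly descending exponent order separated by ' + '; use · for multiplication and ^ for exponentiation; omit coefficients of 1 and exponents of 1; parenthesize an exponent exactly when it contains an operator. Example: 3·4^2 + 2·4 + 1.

G_0=7  [base 3] 2·3 + 1  →[3↦4]→  2·4 + 1 = 9  −1 ⇒ G_1=8
G_1=8  [base 4] 2·4  →[4↦5]→  2·5 = 10  −1 ⇒ G_2=9

2·4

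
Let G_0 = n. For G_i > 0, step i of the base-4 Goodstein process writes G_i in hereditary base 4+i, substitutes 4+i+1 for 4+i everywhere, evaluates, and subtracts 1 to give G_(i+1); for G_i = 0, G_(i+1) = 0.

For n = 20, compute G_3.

51

step 0: 20 = 4^2 + 4; sub 5 for 4: 5^2 + 5; = 30; G_1 = 30−1 = 29
step 1: 29 = 5^2 + 4; sub 6 for 5: 6^2 + 4; = 40; G_2 = 40−1 = 39
step 2: 39 = 6^2 + 3; sub 7 for 6: 7^2 + 3; = 52; G_3 = 52−1 = 51
step 3: 51 = 7^2 + 2; sub 8 for 7: 8^2 + 2; = 66; G_4 = 66−1 = 65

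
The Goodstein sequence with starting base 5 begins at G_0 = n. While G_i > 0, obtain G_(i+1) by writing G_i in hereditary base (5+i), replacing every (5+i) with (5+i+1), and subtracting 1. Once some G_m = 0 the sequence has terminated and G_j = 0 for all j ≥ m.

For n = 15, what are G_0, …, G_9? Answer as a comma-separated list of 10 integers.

base 5: 15 = 3·5; at 6: 3·6 = 18; next = 17
base 6: 17 = 2·6 + 5; at 7: 2·7 + 5 = 19; next = 18
base 7: 18 = 2·7 + 4; at 8: 2·8 + 4 = 20; next = 19
base 8: 19 = 2·8 + 3; at 9: 2·9 + 3 = 21; next = 20
base 9: 20 = 2·9 + 2; at 10: 2·10 + 2 = 22; next = 21
base 10: 21 = 2·10 + 1; at 11: 2·11 + 1 = 23; next = 22
base 11: 22 = 2·11; at 12: 2·12 = 24; next = 23
base 12: 23 = 12 + 11; at 13: 13 + 11 = 24; next = 23
base 13: 23 = 13 + 10; at 14: 14 + 10 = 24; next = 23

15, 17, 18, 19, 20, 21, 22, 23, 23, 23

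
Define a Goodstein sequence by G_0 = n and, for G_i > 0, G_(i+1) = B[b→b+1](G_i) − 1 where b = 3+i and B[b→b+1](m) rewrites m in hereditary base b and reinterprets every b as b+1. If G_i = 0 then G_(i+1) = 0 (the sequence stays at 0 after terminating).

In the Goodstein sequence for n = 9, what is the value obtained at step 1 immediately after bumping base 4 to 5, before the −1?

i=0: 9 = 3^2 (b=3); 3→4: 4^2 = 16; 16−1 = 15
i=1: 15 = 3·4 + 3 (b=4); 4→5: 3·5 + 3 = 18; 18−1 = 17

18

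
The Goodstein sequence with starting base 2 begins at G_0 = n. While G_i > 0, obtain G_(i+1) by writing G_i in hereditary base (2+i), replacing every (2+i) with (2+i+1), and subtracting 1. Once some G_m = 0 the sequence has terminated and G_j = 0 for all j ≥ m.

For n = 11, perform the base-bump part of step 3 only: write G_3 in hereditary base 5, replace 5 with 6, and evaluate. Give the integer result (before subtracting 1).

279938

G_0 = 11. HB_2(11) = 2^(2 + 1) + 2 + 1. Bump = 85. G_1 = 84.
G_1 = 84. HB_3(84) = 3^(3 + 1) + 3. Bump = 1028. G_2 = 1027.
G_2 = 1027. HB_4(1027) = 4^(4 + 1) + 3. Bump = 15628. G_3 = 15627.
G_3 = 15627. HB_5(15627) = 5^(5 + 1) + 2. Bump = 279938. G_4 = 279937.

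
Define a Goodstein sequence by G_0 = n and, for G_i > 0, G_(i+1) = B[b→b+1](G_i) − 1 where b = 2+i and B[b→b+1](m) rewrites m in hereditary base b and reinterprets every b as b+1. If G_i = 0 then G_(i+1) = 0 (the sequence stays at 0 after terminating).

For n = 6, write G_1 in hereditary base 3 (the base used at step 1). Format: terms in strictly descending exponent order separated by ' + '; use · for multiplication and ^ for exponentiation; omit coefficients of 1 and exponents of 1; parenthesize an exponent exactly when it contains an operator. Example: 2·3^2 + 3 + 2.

3^3 + 2

G_0 = 6. HB_2(6) = 2^2 + 2. Bump = 30. G_1 = 29.
G_1 = 29. HB_3(29) = 3^3 + 2. Bump = 258. G_2 = 257.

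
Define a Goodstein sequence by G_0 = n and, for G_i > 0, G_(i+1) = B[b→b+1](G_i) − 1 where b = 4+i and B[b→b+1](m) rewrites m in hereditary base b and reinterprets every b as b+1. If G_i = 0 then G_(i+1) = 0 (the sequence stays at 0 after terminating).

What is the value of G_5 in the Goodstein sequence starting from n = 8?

step 0: 8 = 2·4; sub 5 for 4: 2·5; = 10; G_1 = 10−1 = 9
step 1: 9 = 5 + 4; sub 6 for 5: 6 + 4; = 10; G_2 = 10−1 = 9
step 2: 9 = 6 + 3; sub 7 for 6: 7 + 3; = 10; G_3 = 10−1 = 9
step 3: 9 = 7 + 2; sub 8 for 7: 8 + 2; = 10; G_4 = 10−1 = 9
step 4: 9 = 8 + 1; sub 9 for 8: 9 + 1; = 10; G_5 = 10−1 = 9
step 5: 9 = 9; sub 10 for 9: 10; = 10; G_6 = 10−1 = 9

9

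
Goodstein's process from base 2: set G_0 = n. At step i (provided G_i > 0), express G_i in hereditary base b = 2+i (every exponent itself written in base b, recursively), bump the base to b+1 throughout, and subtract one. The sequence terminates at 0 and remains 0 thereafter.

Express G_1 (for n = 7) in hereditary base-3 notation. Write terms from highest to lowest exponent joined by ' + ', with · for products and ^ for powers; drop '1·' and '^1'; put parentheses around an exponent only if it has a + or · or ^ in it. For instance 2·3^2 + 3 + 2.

3^3 + 3

[0] 7 ≡ 2^2 + 2 + 1 (base 2). Lift 3: 31. −1: 30.
[1] 30 ≡ 3^3 + 3 (base 3). Lift 4: 260. −1: 259.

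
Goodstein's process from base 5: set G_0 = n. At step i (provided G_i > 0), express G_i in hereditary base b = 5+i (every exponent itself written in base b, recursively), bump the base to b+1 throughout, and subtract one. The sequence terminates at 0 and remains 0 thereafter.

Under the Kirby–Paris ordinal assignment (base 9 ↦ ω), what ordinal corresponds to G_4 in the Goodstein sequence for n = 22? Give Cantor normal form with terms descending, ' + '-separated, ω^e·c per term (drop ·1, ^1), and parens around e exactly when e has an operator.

ω·3 + 6

(0) 22|_5 = 4·5 + 2 ↦ 4·6 + 2|_6 = 26 ⇒ 25
(1) 25|_6 = 4·6 + 1 ↦ 4·7 + 1|_7 = 29 ⇒ 28
(2) 28|_7 = 4·7 ↦ 4·8|_8 = 32 ⇒ 31
(3) 31|_8 = 3·8 + 7 ↦ 3·9 + 7|_9 = 34 ⇒ 33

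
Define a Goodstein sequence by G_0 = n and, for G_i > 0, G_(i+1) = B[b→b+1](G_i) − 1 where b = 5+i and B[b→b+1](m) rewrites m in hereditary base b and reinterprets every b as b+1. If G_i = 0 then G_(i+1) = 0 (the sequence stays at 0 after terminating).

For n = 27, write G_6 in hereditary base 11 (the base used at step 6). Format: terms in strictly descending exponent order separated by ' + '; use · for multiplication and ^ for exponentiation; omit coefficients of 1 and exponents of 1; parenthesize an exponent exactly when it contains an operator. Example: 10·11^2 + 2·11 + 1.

(0) 27|_5 = 5^2 + 2 ↦ 6^2 + 2|_6 = 38 ⇒ 37
(1) 37|_6 = 6^2 + 1 ↦ 7^2 + 1|_7 = 50 ⇒ 49
(2) 49|_7 = 7^2 ↦ 8^2|_8 = 64 ⇒ 63
(3) 63|_8 = 7·8 + 7 ↦ 7·9 + 7|_9 = 70 ⇒ 69
(4) 69|_9 = 7·9 + 6 ↦ 7·10 + 6|_10 = 76 ⇒ 75
(5) 75|_10 = 7·10 + 5 ↦ 7·11 + 5|_11 = 82 ⇒ 81

7·11 + 4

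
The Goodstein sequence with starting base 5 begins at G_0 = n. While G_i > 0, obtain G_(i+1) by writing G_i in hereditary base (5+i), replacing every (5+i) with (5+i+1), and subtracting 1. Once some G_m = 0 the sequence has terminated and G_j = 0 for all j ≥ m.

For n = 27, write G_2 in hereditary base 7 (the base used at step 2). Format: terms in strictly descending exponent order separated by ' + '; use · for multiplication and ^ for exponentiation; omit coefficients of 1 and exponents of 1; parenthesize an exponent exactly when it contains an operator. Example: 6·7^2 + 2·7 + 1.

G_0 = 27. HB_5(27) = 5^2 + 2. Bump = 38. G_1 = 37.
G_1 = 37. HB_6(37) = 6^2 + 1. Bump = 50. G_2 = 49.
G_2 = 49. HB_7(49) = 7^2. Bump = 64. G_3 = 63.

7^2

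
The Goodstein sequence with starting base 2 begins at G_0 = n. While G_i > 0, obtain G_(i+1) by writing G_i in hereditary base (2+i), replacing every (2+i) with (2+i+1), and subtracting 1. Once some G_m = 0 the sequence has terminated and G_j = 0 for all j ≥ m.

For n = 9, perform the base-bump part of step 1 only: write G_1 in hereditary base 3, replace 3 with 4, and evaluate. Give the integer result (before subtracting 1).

1024

G_0=9  [base 2] 2^(2 + 1) + 1  →[2↦3]→  3^(3 + 1) + 1 = 82  −1 ⇒ G_1=81
G_1=81  [base 3] 3^(3 + 1)  →[3↦4]→  4^(4 + 1) = 1024  −1 ⇒ G_2=1023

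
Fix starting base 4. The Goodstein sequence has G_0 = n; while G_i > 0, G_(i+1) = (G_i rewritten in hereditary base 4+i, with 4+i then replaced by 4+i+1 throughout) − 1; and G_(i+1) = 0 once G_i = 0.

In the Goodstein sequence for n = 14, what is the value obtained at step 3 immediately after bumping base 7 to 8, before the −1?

22

[0] 14 ≡ 3·4 + 2 (base 4). Lift 5: 17. −1: 16.
[1] 16 ≡ 3·5 + 1 (base 5). Lift 6: 19. −1: 18.
[2] 18 ≡ 3·6 (base 6). Lift 7: 21. −1: 20.
[3] 20 ≡ 2·7 + 6 (base 7). Lift 8: 22. −1: 21.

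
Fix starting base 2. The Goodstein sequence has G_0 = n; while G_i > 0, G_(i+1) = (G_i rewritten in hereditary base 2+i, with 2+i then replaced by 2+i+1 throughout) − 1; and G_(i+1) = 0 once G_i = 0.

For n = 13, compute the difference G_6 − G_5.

13 —HB2→ 2^(2 + 1) + 2^2 + 1 —bump→ 3^(3 + 1) + 3^3 + 1 = 109 —(−1)→ 108
108 —HB3→ 3^(3 + 1) + 3^3 —bump→ 4^(4 + 1) + 4^4 = 1280 —(−1)→ 1279
1279 —HB4→ 4^(4 + 1) + 3·4^3 + 3·4^2 + 3·4 + 3 —bump→ 5^(5 + 1) + 3·5^3 + 3·5^2 + 3·5 + 3 = 16093 —(−1)→ 16092
16092 —HB5→ 5^(5 + 1) + 3·5^3 + 3·5^2 + 3·5 + 2 —bump→ 6^(6 + 1) + 3·6^3 + 3·6^2 + 3·6 + 2 = 280712 —(−1)→ 280711
280711 —HB6→ 6^(6 + 1) + 3·6^3 + 3·6^2 + 3·6 + 1 —bump→ 7^(7 + 1) + 3·7^3 + 3·7^2 + 3·7 + 1 = 5765999 —(−1)→ 5765998
5765998 —HB7→ 7^(7 + 1) + 3·7^3 + 3·7^2 + 3·7 —bump→ 8^(8 + 1) + 3·8^3 + 3·8^2 + 3·8 = 134219480 —(−1)→ 134219479

128453481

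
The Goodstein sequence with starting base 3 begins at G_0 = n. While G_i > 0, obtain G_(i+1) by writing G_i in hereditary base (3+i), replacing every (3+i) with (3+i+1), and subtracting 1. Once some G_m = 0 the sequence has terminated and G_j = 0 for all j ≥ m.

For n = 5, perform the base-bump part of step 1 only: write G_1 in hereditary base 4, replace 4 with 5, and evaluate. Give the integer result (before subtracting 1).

G_0 = 5. HB_3(5) = 3 + 2. Bump = 6. G_1 = 5.
G_1 = 5. HB_4(5) = 4 + 1. Bump = 6. G_2 = 5.

6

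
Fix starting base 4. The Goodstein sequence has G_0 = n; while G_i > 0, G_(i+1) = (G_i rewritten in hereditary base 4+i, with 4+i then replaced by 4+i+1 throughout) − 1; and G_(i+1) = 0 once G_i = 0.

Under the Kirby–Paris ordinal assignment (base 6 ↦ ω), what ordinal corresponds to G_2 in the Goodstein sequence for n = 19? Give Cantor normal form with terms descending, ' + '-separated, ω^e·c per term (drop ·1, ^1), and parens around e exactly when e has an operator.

19 —HB4→ 4^2 + 3 —bump→ 5^2 + 3 = 28 —(−1)→ 27
27 —HB5→ 5^2 + 2 —bump→ 6^2 + 2 = 38 —(−1)→ 37
37 —HB6→ 6^2 + 1 —bump→ 7^2 + 1 = 50 —(−1)→ 49

ω^2 + 1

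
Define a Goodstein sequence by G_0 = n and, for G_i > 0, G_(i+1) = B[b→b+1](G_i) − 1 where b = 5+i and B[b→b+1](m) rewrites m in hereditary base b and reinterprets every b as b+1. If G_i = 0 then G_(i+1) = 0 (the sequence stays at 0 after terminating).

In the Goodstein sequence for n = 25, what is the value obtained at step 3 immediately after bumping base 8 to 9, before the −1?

48

step 0: 25 = 5^2; sub 6 for 5: 6^2; = 36; G_1 = 36−1 = 35
step 1: 35 = 5·6 + 5; sub 7 for 6: 5·7 + 5; = 40; G_2 = 40−1 = 39
step 2: 39 = 5·7 + 4; sub 8 for 7: 5·8 + 4; = 44; G_3 = 44−1 = 43
step 3: 43 = 5·8 + 3; sub 9 for 8: 5·9 + 3; = 48; G_4 = 48−1 = 47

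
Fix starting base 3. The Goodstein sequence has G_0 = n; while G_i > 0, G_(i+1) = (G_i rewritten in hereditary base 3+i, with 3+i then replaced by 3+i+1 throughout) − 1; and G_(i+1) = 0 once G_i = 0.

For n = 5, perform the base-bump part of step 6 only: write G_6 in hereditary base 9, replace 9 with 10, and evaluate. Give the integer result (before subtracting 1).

[0] 5 ≡ 3 + 2 (base 3). Lift 4: 6. −1: 5.
[1] 5 ≡ 4 + 1 (base 4). Lift 5: 6. −1: 5.
[2] 5 ≡ 5 (base 5). Lift 6: 6. −1: 5.
[3] 5 ≡ 5 (base 6). Lift 7: 5. −1: 4.
[4] 4 ≡ 4 (base 7). Lift 8: 4. −1: 3.
[5] 3 ≡ 3 (base 8). Lift 9: 3. −1: 2.

2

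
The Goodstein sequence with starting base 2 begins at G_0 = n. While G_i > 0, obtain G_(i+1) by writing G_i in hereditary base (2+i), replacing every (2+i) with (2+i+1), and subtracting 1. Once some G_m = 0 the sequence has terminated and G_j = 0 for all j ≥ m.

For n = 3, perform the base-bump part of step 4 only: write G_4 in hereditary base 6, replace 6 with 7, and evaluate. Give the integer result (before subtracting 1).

(0) 3|_2 = 2 + 1 ↦ 3 + 1|_3 = 4 ⇒ 3
(1) 3|_3 = 3 ↦ 4|_4 = 4 ⇒ 3
(2) 3|_4 = 3 ↦ 3|_5 = 3 ⇒ 2
(3) 2|_5 = 2 ↦ 2|_6 = 2 ⇒ 1
(4) 1|_6 = 1 ↦ 1|_7 = 1 ⇒ 0

1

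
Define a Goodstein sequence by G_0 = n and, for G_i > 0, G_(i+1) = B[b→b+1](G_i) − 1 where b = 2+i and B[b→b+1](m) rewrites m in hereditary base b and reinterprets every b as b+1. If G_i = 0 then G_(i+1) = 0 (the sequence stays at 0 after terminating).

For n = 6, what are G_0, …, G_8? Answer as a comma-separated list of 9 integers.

G_0 = 6. HB_2(6) = 2^2 + 2. Bump = 30. G_1 = 29.
G_1 = 29. HB_3(29) = 3^3 + 2. Bump = 258. G_2 = 257.
G_2 = 257. HB_4(257) = 4^4 + 1. Bump = 3126. G_3 = 3125.
G_3 = 3125. HB_5(3125) = 5^5. Bump = 46656. G_4 = 46655.
G_4 = 46655. HB_6(46655) = 5·6^5 + 5·6^4 + 5·6^3 + 5·6^2 + 5·6 + 5. Bump = 98040. G_5 = 98039.
G_5 = 98039. HB_7(98039) = 5·7^5 + 5·7^4 + 5·7^3 + 5·7^2 + 5·7 + 4. Bump = 187244. G_6 = 187243.
G_6 = 187243. HB_8(187243) = 5·8^5 + 5·8^4 + 5·8^3 + 5·8^2 + 5·8 + 3. Bump = 332148. G_7 = 332147.
G_7 = 332147. HB_9(332147) = 5·9^5 + 5·9^4 + 5·9^3 + 5·9^2 + 5·9 + 2. Bump = 555552. G_8 = 555551.

6, 29, 257, 3125, 46655, 98039, 187243, 332147, 555551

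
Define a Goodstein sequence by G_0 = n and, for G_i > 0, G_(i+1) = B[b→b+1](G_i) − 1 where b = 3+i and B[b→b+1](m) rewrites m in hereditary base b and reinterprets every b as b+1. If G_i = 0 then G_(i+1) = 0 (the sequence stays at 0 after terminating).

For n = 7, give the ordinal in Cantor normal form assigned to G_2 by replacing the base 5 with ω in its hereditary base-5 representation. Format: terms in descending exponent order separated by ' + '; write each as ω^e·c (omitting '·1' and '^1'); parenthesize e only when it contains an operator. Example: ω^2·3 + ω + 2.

G_0=7  [base 3] 2·3 + 1  →[3↦4]→  2·4 + 1 = 9  −1 ⇒ G_1=8
G_1=8  [base 4] 2·4  →[4↦5]→  2·5 = 10  −1 ⇒ G_2=9
G_2=9  [base 5] 5 + 4  →[5↦6]→  6 + 4 = 10  −1 ⇒ G_3=9

ω + 4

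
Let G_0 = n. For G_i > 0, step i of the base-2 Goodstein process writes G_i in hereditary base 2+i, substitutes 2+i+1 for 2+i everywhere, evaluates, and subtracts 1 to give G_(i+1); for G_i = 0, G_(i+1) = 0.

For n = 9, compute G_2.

1023

[0] 9 ≡ 2^(2 + 1) + 1 (base 2). Lift 3: 82. −1: 81.
[1] 81 ≡ 3^(3 + 1) (base 3). Lift 4: 1024. −1: 1023.
[2] 1023 ≡ 3·4^4 + 3·4^3 + 3·4^2 + 3·4 + 3 (base 4). Lift 5: 9843. −1: 9842.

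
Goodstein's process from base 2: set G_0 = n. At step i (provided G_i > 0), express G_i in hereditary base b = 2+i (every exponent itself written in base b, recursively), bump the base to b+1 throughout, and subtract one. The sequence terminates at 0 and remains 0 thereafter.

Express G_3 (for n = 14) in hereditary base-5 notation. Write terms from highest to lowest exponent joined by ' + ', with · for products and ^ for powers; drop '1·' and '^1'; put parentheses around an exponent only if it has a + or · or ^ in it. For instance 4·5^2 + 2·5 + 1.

base 2: 14 = 2^(2 + 1) + 2^2 + 2; at 3: 3^(3 + 1) + 3^3 + 3 = 111; next = 110
base 3: 110 = 3^(3 + 1) + 3^3 + 2; at 4: 4^(4 + 1) + 4^4 + 2 = 1282; next = 1281
base 4: 1281 = 4^(4 + 1) + 4^4 + 1; at 5: 5^(5 + 1) + 5^5 + 1 = 18751; next = 18750
base 5: 18750 = 5^(5 + 1) + 5^5; at 6: 6^(6 + 1) + 6^6 = 326592; next = 326591

5^(5 + 1) + 5^5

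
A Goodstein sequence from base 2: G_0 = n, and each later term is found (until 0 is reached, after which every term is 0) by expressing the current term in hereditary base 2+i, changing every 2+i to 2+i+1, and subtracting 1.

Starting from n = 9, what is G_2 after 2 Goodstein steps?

G_0=9  [base 2] 2^(2 + 1) + 1  →[2↦3]→  3^(3 + 1) + 1 = 82  −1 ⇒ G_1=81
G_1=81  [base 3] 3^(3 + 1)  →[3↦4]→  4^(4 + 1) = 1024  −1 ⇒ G_2=1023

1023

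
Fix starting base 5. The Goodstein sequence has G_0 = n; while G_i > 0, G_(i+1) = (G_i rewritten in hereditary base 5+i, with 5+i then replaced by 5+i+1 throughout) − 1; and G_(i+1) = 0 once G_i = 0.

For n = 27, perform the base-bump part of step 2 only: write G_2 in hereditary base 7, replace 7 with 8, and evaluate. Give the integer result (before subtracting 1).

G_0 = 27. HB_5(27) = 5^2 + 2. Bump = 38. G_1 = 37.
G_1 = 37. HB_6(37) = 6^2 + 1. Bump = 50. G_2 = 49.

64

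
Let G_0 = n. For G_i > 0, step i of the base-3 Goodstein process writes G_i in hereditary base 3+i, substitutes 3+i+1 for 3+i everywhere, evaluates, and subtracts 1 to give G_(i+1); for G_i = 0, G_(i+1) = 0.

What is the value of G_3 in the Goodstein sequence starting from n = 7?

(0) 7|_3 = 2·3 + 1 ↦ 2·4 + 1|_4 = 9 ⇒ 8
(1) 8|_4 = 2·4 ↦ 2·5|_5 = 10 ⇒ 9
(2) 9|_5 = 5 + 4 ↦ 6 + 4|_6 = 10 ⇒ 9
(3) 9|_6 = 6 + 3 ↦ 7 + 3|_7 = 10 ⇒ 9

9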